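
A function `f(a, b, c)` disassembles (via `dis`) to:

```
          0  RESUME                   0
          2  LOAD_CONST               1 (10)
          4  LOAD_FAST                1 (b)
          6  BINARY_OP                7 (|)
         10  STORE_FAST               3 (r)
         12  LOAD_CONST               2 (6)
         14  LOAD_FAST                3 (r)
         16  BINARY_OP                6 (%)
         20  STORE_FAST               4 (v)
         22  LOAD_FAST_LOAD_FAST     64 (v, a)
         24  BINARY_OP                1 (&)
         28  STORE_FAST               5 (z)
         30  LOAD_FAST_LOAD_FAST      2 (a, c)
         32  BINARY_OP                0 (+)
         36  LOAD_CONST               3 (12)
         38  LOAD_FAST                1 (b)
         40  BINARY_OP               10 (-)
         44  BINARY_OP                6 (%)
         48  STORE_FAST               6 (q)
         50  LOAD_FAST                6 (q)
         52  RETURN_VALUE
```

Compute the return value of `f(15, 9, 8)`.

2

LOAD_CONST → push 10. Stack: [10]
LOAD_FAST b → push 9. Stack: [10, 9]
BINARY_OP | → 10 | 9 = 11. Stack: [11]
STORE_FAST r → r=11. Stack: []
LOAD_CONST → push 6. Stack: [6]
LOAD_FAST r → push 11. Stack: [6, 11]
BINARY_OP % → 6 % 11 = 6. Stack: [6]
STORE_FAST v → v=6. Stack: []
LOAD_FAST_LOAD_FAST v,a → push 6,15. Stack: [6, 15]
BINARY_OP & → 6 & 15 = 6. Stack: [6]
STORE_FAST z → z=6. Stack: []
LOAD_FAST_LOAD_FAST a,c → push 15,8. Stack: [15, 8]
BINARY_OP + → 15 + 8 = 23. Stack: [23]
LOAD_CONST → push 12. Stack: [23, 12]
LOAD_FAST b → push 9. Stack: [23, 12, 9]
BINARY_OP - → 12 - 9 = 3. Stack: [23, 3]
BINARY_OP % → 23 % 3 = 2. Stack: [2]
STORE_FAST q → q=2. Stack: []
LOAD_FAST q → push 2. Stack: [2]
RETURN_VALUE → return 2.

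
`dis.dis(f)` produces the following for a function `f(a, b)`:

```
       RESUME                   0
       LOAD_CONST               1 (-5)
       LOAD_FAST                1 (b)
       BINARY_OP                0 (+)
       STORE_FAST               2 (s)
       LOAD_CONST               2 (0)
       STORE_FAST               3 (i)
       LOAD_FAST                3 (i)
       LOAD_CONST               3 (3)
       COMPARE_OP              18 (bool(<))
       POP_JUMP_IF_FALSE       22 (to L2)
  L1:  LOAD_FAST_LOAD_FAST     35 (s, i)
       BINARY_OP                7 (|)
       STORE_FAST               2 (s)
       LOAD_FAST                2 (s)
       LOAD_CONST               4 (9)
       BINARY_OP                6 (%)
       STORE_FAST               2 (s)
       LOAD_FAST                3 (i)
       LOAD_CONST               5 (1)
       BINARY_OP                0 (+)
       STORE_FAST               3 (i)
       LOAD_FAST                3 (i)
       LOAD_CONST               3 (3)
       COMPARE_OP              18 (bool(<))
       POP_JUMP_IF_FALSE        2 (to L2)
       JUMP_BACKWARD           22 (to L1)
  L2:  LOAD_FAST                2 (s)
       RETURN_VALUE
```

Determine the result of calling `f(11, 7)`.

LOAD_CONST → push -5. Stack: [-5]
LOAD_FAST b → push 7. Stack: [-5, 7]
BINARY_OP + → -5 + 7 = 2. Stack: [2]
STORE_FAST s → s=2. Stack: []
LOAD_CONST → push 0. Stack: [0]
STORE_FAST i → i=0. Stack: []
LOAD_FAST i → push 0. Stack: [0]
LOAD_CONST → push 3. Stack: [0, 3]
COMPARE_OP bool(<) → 0 vs 3 = True. Stack: [True]
POP_JUMP_IF_FALSE → pop True; no jump. Stack: []
LOAD_FAST_LOAD_FAST s,i → push 2,0. Stack: [2, 0]
BINARY_OP | → 2 | 0 = 2. Stack: [2]
STORE_FAST s → s=2. Stack: []
LOAD_FAST s → push 2. Stack: [2]
LOAD_CONST → push 9. Stack: [2, 9]
BINARY_OP % → 2 % 9 = 2. Stack: [2]
STORE_FAST s → s=2. Stack: []
LOAD_FAST i → push 0. Stack: [0]
LOAD_CONST → push 1. Stack: [0, 1]
BINARY_OP + → 0 + 1 = 1. Stack: [1]
STORE_FAST i → i=1. Stack: []
LOAD_FAST i → push 1. Stack: [1]
LOAD_CONST → push 3. Stack: [1, 3]
COMPARE_OP bool(<) → 1 vs 3 = True. Stack: [True]
POP_JUMP_IF_FALSE → pop True; no jump. Stack: []
LOAD_FAST_LOAD_FAST s,i → push 2,1. Stack: [2, 1]
BINARY_OP | → 2 | 1 = 3. Stack: [3]
STORE_FAST s → s=3. Stack: []
LOAD_FAST s → push 3. Stack: [3]
LOAD_CONST → push 9. Stack: [3, 9]
BINARY_OP % → 3 % 9 = 3. Stack: [3]
STORE_FAST s → s=3. Stack: []
LOAD_FAST i → push 1. Stack: [1]
LOAD_CONST → push 1. Stack: [1, 1]
BINARY_OP + → 1 + 1 = 2. Stack: [2]
STORE_FAST i → i=2. Stack: []
LOAD_FAST i → push 2. Stack: [2]
LOAD_CONST → push 3. Stack: [2, 3]
COMPARE_OP bool(<) → 2 vs 3 = True. Stack: [True]
POP_JUMP_IF_FALSE → pop True; no jump. Stack: []
LOAD_FAST_LOAD_FAST s,i → push 3,2. Stack: [3, 2]
BINARY_OP | → 3 | 2 = 3. Stack: [3]
STORE_FAST s → s=3. Stack: []
LOAD_FAST s → push 3. Stack: [3]
LOAD_CONST → push 9. Stack: [3, 9]
BINARY_OP % → 3 % 9 = 3. Stack: [3]
STORE_FAST s → s=3. Stack: []
LOAD_FAST i → push 2. Stack: [2]
LOAD_CONST → push 1. Stack: [2, 1]
BINARY_OP + → 2 + 1 = 3. Stack: [3]
STORE_FAST i → i=3. Stack: []
LOAD_FAST i → push 3. Stack: [3]
LOAD_CONST → push 3. Stack: [3, 3]
COMPARE_OP bool(<) → 3 vs 3 = False. Stack: [False]
POP_JUMP_IF_FALSE → pop False; jump. Stack: []
LOAD_FAST s → push 3. Stack: [3]
RETURN_VALUE → return 3.

3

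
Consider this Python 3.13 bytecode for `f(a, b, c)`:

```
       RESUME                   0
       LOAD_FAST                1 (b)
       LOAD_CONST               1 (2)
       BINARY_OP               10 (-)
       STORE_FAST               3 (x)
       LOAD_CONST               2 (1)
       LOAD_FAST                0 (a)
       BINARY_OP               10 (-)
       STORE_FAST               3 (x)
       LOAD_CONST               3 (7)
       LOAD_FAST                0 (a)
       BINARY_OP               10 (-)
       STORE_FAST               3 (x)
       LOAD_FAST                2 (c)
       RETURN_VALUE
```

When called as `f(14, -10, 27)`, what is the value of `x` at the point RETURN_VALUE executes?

LOAD_FAST b → push -10. Stack: [-10]
LOAD_CONST → push 2. Stack: [-10, 2]
BINARY_OP - → -10 - 2 = -12. Stack: [-12]
STORE_FAST x → x=-12. Stack: []
LOAD_CONST → push 1. Stack: [1]
LOAD_FAST a → push 14. Stack: [1, 14]
BINARY_OP - → 1 - 14 = -13. Stack: [-13]
STORE_FAST x → x=-13. Stack: []
LOAD_CONST → push 7. Stack: [7]
LOAD_FAST a → push 14. Stack: [7, 14]
BINARY_OP - → 7 - 14 = -7. Stack: [-7]
STORE_FAST x → x=-7. Stack: []
LOAD_FAST c → push 27. Stack: [27]
RETURN_VALUE → return 27.

-7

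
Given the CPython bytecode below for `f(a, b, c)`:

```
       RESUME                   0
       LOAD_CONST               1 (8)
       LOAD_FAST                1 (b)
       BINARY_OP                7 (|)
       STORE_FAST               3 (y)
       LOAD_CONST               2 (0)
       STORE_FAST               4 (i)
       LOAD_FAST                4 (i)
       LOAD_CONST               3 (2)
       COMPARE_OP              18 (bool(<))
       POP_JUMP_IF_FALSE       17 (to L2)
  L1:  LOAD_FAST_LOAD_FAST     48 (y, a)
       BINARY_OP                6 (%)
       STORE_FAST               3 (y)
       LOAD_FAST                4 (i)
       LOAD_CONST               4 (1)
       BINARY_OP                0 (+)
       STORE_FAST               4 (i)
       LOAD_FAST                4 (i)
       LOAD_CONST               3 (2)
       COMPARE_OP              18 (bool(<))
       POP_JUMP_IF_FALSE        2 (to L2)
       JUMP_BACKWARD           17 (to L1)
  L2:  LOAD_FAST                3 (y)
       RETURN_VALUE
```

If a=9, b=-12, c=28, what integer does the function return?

LOAD_CONST → push 8. Stack: [8]
LOAD_FAST b → push -12. Stack: [8, -12]
BINARY_OP | → 8 | -12 = -4. Stack: [-4]
STORE_FAST y → y=-4. Stack: []
LOAD_CONST → push 0. Stack: [0]
STORE_FAST i → i=0. Stack: []
LOAD_FAST i → push 0. Stack: [0]
LOAD_CONST → push 2. Stack: [0, 2]
COMPARE_OP bool(<) → 0 vs 2 = True. Stack: [True]
POP_JUMP_IF_FALSE → pop True; no jump. Stack: []
LOAD_FAST_LOAD_FAST y,a → push -4,9. Stack: [-4, 9]
BINARY_OP % → -4 % 9 = 5. Stack: [5]
STORE_FAST y → y=5. Stack: []
LOAD_FAST i → push 0. Stack: [0]
LOAD_CONST → push 1. Stack: [0, 1]
BINARY_OP + → 0 + 1 = 1. Stack: [1]
STORE_FAST i → i=1. Stack: []
LOAD_FAST i → push 1. Stack: [1]
LOAD_CONST → push 2. Stack: [1, 2]
COMPARE_OP bool(<) → 1 vs 2 = True. Stack: [True]
POP_JUMP_IF_FALSE → pop True; no jump. Stack: []
LOAD_FAST_LOAD_FAST y,a → push 5,9. Stack: [5, 9]
BINARY_OP % → 5 % 9 = 5. Stack: [5]
STORE_FAST y → y=5. Stack: []
LOAD_FAST i → push 1. Stack: [1]
LOAD_CONST → push 1. Stack: [1, 1]
BINARY_OP + → 1 + 1 = 2. Stack: [2]
STORE_FAST i → i=2. Stack: []
LOAD_FAST i → push 2. Stack: [2]
LOAD_CONST → push 2. Stack: [2, 2]
COMPARE_OP bool(<) → 2 vs 2 = False. Stack: [False]
POP_JUMP_IF_FALSE → pop False; jump. Stack: []
LOAD_FAST y → push 5. Stack: [5]
RETURN_VALUE → return 5.

5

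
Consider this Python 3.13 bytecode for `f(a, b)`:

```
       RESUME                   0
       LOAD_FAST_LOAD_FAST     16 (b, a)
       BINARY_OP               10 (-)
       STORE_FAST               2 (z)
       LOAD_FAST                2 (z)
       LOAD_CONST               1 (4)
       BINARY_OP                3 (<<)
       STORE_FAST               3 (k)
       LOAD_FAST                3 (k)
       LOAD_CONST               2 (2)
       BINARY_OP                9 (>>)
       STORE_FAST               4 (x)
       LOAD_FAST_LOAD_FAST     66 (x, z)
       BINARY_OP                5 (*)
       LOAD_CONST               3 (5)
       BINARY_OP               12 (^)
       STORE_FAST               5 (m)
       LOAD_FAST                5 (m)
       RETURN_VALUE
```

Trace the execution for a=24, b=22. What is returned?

21

LOAD_FAST_LOAD_FAST b,a → push 22,24. Stack: [22, 24]
BINARY_OP - → 22 - 24 = -2. Stack: [-2]
STORE_FAST z → z=-2. Stack: []
LOAD_FAST z → push -2. Stack: [-2]
LOAD_CONST → push 4. Stack: [-2, 4]
BINARY_OP << → -2 << 4 = -32. Stack: [-32]
STORE_FAST k → k=-32. Stack: []
LOAD_FAST k → push -32. Stack: [-32]
LOAD_CONST → push 2. Stack: [-32, 2]
BINARY_OP >> → -32 >> 2 = -8. Stack: [-8]
STORE_FAST x → x=-8. Stack: []
LOAD_FAST_LOAD_FAST x,z → push -8,-2. Stack: [-8, -2]
BINARY_OP * → -8 * -2 = 16. Stack: [16]
LOAD_CONST → push 5. Stack: [16, 5]
BINARY_OP ^ → 16 ^ 5 = 21. Stack: [21]
STORE_FAST m → m=21. Stack: []
LOAD_FAST m → push 21. Stack: [21]
RETURN_VALUE → return 21.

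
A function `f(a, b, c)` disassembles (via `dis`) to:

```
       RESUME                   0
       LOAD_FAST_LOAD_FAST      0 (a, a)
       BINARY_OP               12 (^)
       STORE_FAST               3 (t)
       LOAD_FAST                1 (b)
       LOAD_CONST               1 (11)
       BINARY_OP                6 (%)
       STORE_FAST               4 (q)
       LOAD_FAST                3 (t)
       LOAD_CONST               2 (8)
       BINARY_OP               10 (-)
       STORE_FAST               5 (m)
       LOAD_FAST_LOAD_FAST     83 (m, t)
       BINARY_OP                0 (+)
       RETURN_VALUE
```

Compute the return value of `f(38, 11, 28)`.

-8

LOAD_FAST_LOAD_FAST a,a → push 38,38. Stack: [38, 38]
BINARY_OP ^ → 38 ^ 38 = 0. Stack: [0]
STORE_FAST t → t=0. Stack: []
LOAD_FAST b → push 11. Stack: [11]
LOAD_CONST → push 11. Stack: [11, 11]
BINARY_OP % → 11 % 11 = 0. Stack: [0]
STORE_FAST q → q=0. Stack: []
LOAD_FAST t → push 0. Stack: [0]
LOAD_CONST → push 8. Stack: [0, 8]
BINARY_OP - → 0 - 8 = -8. Stack: [-8]
STORE_FAST m → m=-8. Stack: []
LOAD_FAST_LOAD_FAST m,t → push -8,0. Stack: [-8, 0]
BINARY_OP + → -8 + 0 = -8. Stack: [-8]
RETURN_VALUE → return -8.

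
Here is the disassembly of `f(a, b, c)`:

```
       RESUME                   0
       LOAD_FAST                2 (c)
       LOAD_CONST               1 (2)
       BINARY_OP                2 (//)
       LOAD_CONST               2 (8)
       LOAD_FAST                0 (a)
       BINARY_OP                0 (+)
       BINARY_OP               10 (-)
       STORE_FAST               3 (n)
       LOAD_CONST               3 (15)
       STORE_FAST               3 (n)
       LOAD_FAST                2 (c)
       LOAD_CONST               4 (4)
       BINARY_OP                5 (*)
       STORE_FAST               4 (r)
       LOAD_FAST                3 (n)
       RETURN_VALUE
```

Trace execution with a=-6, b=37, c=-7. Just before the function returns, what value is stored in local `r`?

LOAD_FAST c → push -7. Stack: [-7]
LOAD_CONST → push 2. Stack: [-7, 2]
BINARY_OP // → -7 // 2 = -4. Stack: [-4]
LOAD_CONST → push 8. Stack: [-4, 8]
LOAD_FAST a → push -6. Stack: [-4, 8, -6]
BINARY_OP + → 8 + -6 = 2. Stack: [-4, 2]
BINARY_OP - → -4 - 2 = -6. Stack: [-6]
STORE_FAST n → n=-6. Stack: []
LOAD_CONST → push 15. Stack: [15]
STORE_FAST n → n=15. Stack: []
LOAD_FAST c → push -7. Stack: [-7]
LOAD_CONST → push 4. Stack: [-7, 4]
BINARY_OP * → -7 * 4 = -28. Stack: [-28]
STORE_FAST r → r=-28. Stack: []
LOAD_FAST n → push 15. Stack: [15]
RETURN_VALUE → return 15.

-28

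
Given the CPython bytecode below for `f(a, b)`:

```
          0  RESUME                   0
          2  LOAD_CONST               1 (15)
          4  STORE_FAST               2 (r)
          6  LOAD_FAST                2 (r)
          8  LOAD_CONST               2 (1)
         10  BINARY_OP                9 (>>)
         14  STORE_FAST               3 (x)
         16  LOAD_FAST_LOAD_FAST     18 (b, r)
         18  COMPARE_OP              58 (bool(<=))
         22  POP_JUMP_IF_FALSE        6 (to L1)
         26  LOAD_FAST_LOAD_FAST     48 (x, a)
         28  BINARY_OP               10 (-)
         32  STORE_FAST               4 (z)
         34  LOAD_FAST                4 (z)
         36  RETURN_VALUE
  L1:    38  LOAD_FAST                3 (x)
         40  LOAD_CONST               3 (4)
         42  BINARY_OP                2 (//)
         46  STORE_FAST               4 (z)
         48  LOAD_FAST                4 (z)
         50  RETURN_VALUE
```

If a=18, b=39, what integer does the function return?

1

LOAD_CONST → push 15. Stack: [15]
STORE_FAST r → r=15. Stack: []
LOAD_FAST r → push 15. Stack: [15]
LOAD_CONST → push 1. Stack: [15, 1]
BINARY_OP >> → 15 >> 1 = 7. Stack: [7]
STORE_FAST x → x=7. Stack: []
LOAD_FAST_LOAD_FAST b,r → push 39,15. Stack: [39, 15]
COMPARE_OP bool(<=) → 39 vs 15 = False. Stack: [False]
POP_JUMP_IF_FALSE → pop False; jump. Stack: []
LOAD_FAST x → push 7. Stack: [7]
LOAD_CONST → push 4. Stack: [7, 4]
BINARY_OP // → 7 // 4 = 1. Stack: [1]
STORE_FAST z → z=1. Stack: []
LOAD_FAST z → push 1. Stack: [1]
RETURN_VALUE → return 1.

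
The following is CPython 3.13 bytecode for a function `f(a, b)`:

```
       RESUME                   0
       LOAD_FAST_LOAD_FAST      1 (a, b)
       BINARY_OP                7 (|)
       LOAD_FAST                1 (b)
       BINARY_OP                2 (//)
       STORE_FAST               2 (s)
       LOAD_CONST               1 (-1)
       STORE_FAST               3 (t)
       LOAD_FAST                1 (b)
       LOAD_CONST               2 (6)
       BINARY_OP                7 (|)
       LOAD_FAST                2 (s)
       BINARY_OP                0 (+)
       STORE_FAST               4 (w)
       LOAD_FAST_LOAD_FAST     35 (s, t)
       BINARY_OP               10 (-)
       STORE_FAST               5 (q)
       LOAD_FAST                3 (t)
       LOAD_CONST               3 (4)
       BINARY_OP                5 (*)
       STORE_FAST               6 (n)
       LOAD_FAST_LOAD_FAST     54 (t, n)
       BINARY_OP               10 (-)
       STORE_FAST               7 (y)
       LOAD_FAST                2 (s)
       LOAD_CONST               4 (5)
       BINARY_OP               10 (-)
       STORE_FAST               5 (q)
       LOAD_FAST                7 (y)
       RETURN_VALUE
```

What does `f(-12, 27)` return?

3

LOAD_FAST_LOAD_FAST a,b → push -12,27. Stack: [-12, 27]
BINARY_OP | → -12 | 27 = -1. Stack: [-1]
LOAD_FAST b → push 27. Stack: [-1, 27]
BINARY_OP // → -1 // 27 = -1. Stack: [-1]
STORE_FAST s → s=-1. Stack: []
LOAD_CONST → push -1. Stack: [-1]
STORE_FAST t → t=-1. Stack: []
LOAD_FAST b → push 27. Stack: [27]
LOAD_CONST → push 6. Stack: [27, 6]
BINARY_OP | → 27 | 6 = 31. Stack: [31]
LOAD_FAST s → push -1. Stack: [31, -1]
BINARY_OP + → 31 + -1 = 30. Stack: [30]
STORE_FAST w → w=30. Stack: []
LOAD_FAST_LOAD_FAST s,t → push -1,-1. Stack: [-1, -1]
BINARY_OP - → -1 - -1 = 0. Stack: [0]
STORE_FAST q → q=0. Stack: []
LOAD_FAST t → push -1. Stack: [-1]
LOAD_CONST → push 4. Stack: [-1, 4]
BINARY_OP * → -1 * 4 = -4. Stack: [-4]
STORE_FAST n → n=-4. Stack: []
LOAD_FAST_LOAD_FAST t,n → push -1,-4. Stack: [-1, -4]
BINARY_OP - → -1 - -4 = 3. Stack: [3]
STORE_FAST y → y=3. Stack: []
LOAD_FAST s → push -1. Stack: [-1]
LOAD_CONST → push 5. Stack: [-1, 5]
BINARY_OP - → -1 - 5 = -6. Stack: [-6]
STORE_FAST q → q=-6. Stack: []
LOAD_FAST y → push 3. Stack: [3]
RETURN_VALUE → return 3.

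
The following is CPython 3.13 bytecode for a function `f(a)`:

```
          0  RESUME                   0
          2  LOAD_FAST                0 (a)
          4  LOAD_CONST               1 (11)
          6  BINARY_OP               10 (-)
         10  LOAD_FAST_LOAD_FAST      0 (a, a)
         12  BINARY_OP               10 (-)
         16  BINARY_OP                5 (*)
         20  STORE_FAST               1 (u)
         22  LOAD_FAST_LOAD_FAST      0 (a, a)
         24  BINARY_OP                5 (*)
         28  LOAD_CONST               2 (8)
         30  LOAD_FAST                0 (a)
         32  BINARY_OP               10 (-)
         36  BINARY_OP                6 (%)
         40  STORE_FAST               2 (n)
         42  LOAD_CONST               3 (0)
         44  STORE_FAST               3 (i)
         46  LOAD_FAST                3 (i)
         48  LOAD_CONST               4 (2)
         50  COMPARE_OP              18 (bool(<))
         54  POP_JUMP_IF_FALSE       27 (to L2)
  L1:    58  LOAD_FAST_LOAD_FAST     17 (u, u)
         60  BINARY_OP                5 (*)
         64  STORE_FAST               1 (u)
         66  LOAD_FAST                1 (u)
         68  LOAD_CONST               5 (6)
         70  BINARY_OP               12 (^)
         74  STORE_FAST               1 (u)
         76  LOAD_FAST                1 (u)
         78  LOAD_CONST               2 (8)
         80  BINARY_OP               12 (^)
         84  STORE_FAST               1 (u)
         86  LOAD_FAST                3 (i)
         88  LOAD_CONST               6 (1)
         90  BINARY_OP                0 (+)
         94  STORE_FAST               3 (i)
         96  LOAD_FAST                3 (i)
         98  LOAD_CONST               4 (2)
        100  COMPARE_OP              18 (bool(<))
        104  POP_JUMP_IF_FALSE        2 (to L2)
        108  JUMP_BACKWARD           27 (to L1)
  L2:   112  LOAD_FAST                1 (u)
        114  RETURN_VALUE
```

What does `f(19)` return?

202

LOAD_FAST a → push 19. Stack: [19]
LOAD_CONST → push 11. Stack: [19, 11]
BINARY_OP - → 19 - 11 = 8. Stack: [8]
LOAD_FAST_LOAD_FAST a,a → push 19,19. Stack: [8, 19, 19]
BINARY_OP - → 19 - 19 = 0. Stack: [8, 0]
BINARY_OP * → 8 * 0 = 0. Stack: [0]
STORE_FAST u → u=0. Stack: []
LOAD_FAST_LOAD_FAST a,a → push 19,19. Stack: [19, 19]
BINARY_OP * → 19 * 19 = 361. Stack: [361]
LOAD_CONST → push 8. Stack: [361, 8]
LOAD_FAST a → push 19. Stack: [361, 8, 19]
BINARY_OP - → 8 - 19 = -11. Stack: [361, -11]
BINARY_OP % → 361 % -11 = -2. Stack: [-2]
STORE_FAST n → n=-2. Stack: []
LOAD_CONST → push 0. Stack: [0]
STORE_FAST i → i=0. Stack: []
LOAD_FAST i → push 0. Stack: [0]
LOAD_CONST → push 2. Stack: [0, 2]
COMPARE_OP bool(<) → 0 vs 2 = True. Stack: [True]
POP_JUMP_IF_FALSE → pop True; no jump. Stack: []
LOAD_FAST_LOAD_FAST u,u → push 0,0. Stack: [0, 0]
BINARY_OP * → 0 * 0 = 0. Stack: [0]
STORE_FAST u → u=0. Stack: []
LOAD_FAST u → push 0. Stack: [0]
LOAD_CONST → push 6. Stack: [0, 6]
BINARY_OP ^ → 0 ^ 6 = 6. Stack: [6]
STORE_FAST u → u=6. Stack: []
LOAD_FAST u → push 6. Stack: [6]
LOAD_CONST → push 8. Stack: [6, 8]
BINARY_OP ^ → 6 ^ 8 = 14. Stack: [14]
STORE_FAST u → u=14. Stack: []
LOAD_FAST i → push 0. Stack: [0]
LOAD_CONST → push 1. Stack: [0, 1]
BINARY_OP + → 0 + 1 = 1. Stack: [1]
STORE_FAST i → i=1. Stack: []
LOAD_FAST i → push 1. Stack: [1]
LOAD_CONST → push 2. Stack: [1, 2]
COMPARE_OP bool(<) → 1 vs 2 = True. Stack: [True]
POP_JUMP_IF_FALSE → pop True; no jump. Stack: []
LOAD_FAST_LOAD_FAST u,u → push 14,14. Stack: [14, 14]
BINARY_OP * → 14 * 14 = 196. Stack: [196]
STORE_FAST u → u=196. Stack: []
LOAD_FAST u → push 196. Stack: [196]
LOAD_CONST → push 6. Stack: [196, 6]
BINARY_OP ^ → 196 ^ 6 = 194. Stack: [194]
STORE_FAST u → u=194. Stack: []
LOAD_FAST u → push 194. Stack: [194]
LOAD_CONST → push 8. Stack: [194, 8]
BINARY_OP ^ → 194 ^ 8 = 202. Stack: [202]
STORE_FAST u → u=202. Stack: []
LOAD_FAST i → push 1. Stack: [1]
LOAD_CONST → push 1. Stack: [1, 1]
BINARY_OP + → 1 + 1 = 2. Stack: [2]
STORE_FAST i → i=2. Stack: []
LOAD_FAST i → push 2. Stack: [2]
LOAD_CONST → push 2. Stack: [2, 2]
COMPARE_OP bool(<) → 2 vs 2 = False. Stack: [False]
POP_JUMP_IF_FALSE → pop False; jump. Stack: []
LOAD_FAST u → push 202. Stack: [202]
RETURN_VALUE → return 202.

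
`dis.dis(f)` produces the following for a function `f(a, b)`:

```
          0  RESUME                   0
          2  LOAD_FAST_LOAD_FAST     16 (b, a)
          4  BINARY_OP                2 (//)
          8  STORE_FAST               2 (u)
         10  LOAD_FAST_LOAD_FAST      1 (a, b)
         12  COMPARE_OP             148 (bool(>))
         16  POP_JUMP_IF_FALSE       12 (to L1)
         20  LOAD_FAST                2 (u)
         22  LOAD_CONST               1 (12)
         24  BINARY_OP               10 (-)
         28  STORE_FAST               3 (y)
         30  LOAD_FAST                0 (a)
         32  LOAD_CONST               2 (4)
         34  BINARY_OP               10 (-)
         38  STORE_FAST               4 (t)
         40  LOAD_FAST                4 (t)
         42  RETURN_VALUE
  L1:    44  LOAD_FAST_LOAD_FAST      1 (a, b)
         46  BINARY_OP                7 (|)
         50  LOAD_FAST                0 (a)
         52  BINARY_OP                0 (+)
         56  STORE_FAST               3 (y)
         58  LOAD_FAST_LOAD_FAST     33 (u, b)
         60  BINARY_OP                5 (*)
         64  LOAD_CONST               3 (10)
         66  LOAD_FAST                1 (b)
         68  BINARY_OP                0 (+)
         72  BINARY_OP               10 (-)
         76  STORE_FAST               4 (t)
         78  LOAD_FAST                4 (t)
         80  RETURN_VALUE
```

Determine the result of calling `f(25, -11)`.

21

LOAD_FAST_LOAD_FAST b,a → push -11,25. Stack: [-11, 25]
BINARY_OP // → -11 // 25 = -1. Stack: [-1]
STORE_FAST u → u=-1. Stack: []
LOAD_FAST_LOAD_FAST a,b → push 25,-11. Stack: [25, -11]
COMPARE_OP bool(>) → 25 vs -11 = True. Stack: [True]
POP_JUMP_IF_FALSE → pop True; no jump. Stack: []
LOAD_FAST u → push -1. Stack: [-1]
LOAD_CONST → push 12. Stack: [-1, 12]
BINARY_OP - → -1 - 12 = -13. Stack: [-13]
STORE_FAST y → y=-13. Stack: []
LOAD_FAST a → push 25. Stack: [25]
LOAD_CONST → push 4. Stack: [25, 4]
BINARY_OP - → 25 - 4 = 21. Stack: [21]
STORE_FAST t → t=21. Stack: []
LOAD_FAST t → push 21. Stack: [21]
RETURN_VALUE → return 21.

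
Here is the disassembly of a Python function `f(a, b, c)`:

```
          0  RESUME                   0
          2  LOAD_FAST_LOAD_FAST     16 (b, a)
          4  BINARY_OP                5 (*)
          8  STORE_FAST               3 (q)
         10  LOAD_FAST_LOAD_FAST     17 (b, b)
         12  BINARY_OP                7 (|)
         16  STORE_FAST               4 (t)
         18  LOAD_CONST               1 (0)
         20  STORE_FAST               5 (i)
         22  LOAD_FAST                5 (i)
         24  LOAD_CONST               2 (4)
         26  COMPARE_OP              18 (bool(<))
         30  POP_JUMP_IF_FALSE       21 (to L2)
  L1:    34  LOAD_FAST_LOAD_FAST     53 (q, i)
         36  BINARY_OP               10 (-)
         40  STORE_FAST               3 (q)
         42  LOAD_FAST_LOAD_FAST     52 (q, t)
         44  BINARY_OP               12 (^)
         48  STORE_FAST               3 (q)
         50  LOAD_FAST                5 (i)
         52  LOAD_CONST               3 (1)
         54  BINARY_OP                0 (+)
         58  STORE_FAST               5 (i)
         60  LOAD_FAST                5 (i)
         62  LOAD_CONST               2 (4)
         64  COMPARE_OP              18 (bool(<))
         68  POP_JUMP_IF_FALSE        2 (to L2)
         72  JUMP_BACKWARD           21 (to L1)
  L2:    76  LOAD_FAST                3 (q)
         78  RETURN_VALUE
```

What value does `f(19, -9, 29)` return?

LOAD_FAST_LOAD_FAST b,a → push -9,19
BINARY_OP * → -9 * 19 = -171
STORE_FAST q → q=-171
LOAD_FAST_LOAD_FAST b,b → push -9,-9
BINARY_OP | → -9 | -9 = -9
STORE_FAST t → t=-9
LOAD_CONST → push 0
STORE_FAST i → i=0
LOAD_FAST i → push 0
LOAD_CONST → push 4
COMPARE_OP bool(<) → 0 vs 4 = True
POP_JUMP_IF_FALSE → pop True; no jump
LOAD_FAST_LOAD_FAST q,i → push -171,0
BINARY_OP - → -171 - 0 = -171
STORE_FAST q → q=-171
LOAD_FAST_LOAD_FAST q,t → push -171,-9
BINARY_OP ^ → -171 ^ -9 = 162
STORE_FAST q → q=162
LOAD_FAST i → push 0
LOAD_CONST → push 1
BINARY_OP + → 0 + 1 = 1
STORE_FAST i → i=1
LOAD_FAST i → push 1
LOAD_CONST → push 4
COMPARE_OP bool(<) → 1 vs 4 = True
POP_JUMP_IF_FALSE → pop True; no jump
LOAD_FAST_LOAD_FAST q,i → push 162,1
BINARY_OP - → 162 - 1 = 161
STORE_FAST q → q=161
LOAD_FAST_LOAD_FAST q,t → push 161,-9
BINARY_OP ^ → 161 ^ -9 = -170
STORE_FAST q → q=-170
LOAD_FAST i → push 1
LOAD_CONST → push 1
BINARY_OP + → 1 + 1 = 2
STORE_FAST i → i=2
LOAD_FAST i → push 2
LOAD_CONST → push 4
COMPARE_OP bool(<) → 2 vs 4 = True
POP_JUMP_IF_FALSE → pop True; no jump
LOAD_FAST_LOAD_FAST q,i → push -170,2
BINARY_OP - → -170 - 2 = -172
STORE_FAST q → q=-172
LOAD_FAST_LOAD_FAST q,t → push -172,-9
BINARY_OP ^ → -172 ^ -9 = 163
STORE_FAST q → q=163
LOAD_FAST i → push 2
LOAD_CONST → push 1
BINARY_OP + → 2 + 1 = 3
STORE_FAST i → i=3
LOAD_FAST i → push 3
LOAD_CONST → push 4
COMPARE_OP bool(<) → 3 vs 4 = True
POP_JUMP_IF_FALSE → pop True; no jump
LOAD_FAST_LOAD_FAST q,i → push 163,3
BINARY_OP - → 163 - 3 = 160
STORE_FAST q → q=160
LOAD_FAST_LOAD_FAST q,t → push 160,-9
BINARY_OP ^ → 160 ^ -9 = -169
STORE_FAST q → q=-169
LOAD_FAST i → push 3
LOAD_CONST → push 1
BINARY_OP + → 3 + 1 = 4
STORE_FAST i → i=4
LOAD_FAST i → push 4
LOAD_CONST → push 4
COMPARE_OP bool(<) → 4 vs 4 = False
POP_JUMP_IF_FALSE → pop False; jump
LOAD_FAST q → push -169
RETURN_VALUE → return -169.

-169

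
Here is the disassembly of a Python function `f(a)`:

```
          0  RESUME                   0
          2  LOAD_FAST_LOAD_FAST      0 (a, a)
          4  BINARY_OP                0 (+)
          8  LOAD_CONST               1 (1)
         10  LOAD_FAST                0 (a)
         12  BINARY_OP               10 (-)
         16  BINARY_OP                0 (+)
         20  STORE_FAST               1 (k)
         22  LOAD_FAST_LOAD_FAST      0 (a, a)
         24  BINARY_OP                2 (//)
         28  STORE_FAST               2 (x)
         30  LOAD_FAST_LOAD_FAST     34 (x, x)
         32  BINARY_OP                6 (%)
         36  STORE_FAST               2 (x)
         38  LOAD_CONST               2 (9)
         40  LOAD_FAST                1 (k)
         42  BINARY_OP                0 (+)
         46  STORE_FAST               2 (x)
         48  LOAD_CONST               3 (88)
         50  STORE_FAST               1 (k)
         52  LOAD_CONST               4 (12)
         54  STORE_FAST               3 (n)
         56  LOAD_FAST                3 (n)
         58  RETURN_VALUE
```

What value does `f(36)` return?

LOAD_FAST_LOAD_FAST a,a → push 36,36. Stack: [36, 36]
BINARY_OP + → 36 + 36 = 72. Stack: [72]
LOAD_CONST → push 1. Stack: [72, 1]
LOAD_FAST a → push 36. Stack: [72, 1, 36]
BINARY_OP - → 1 - 36 = -35. Stack: [72, -35]
BINARY_OP + → 72 + -35 = 37. Stack: [37]
STORE_FAST k → k=37. Stack: []
LOAD_FAST_LOAD_FAST a,a → push 36,36. Stack: [36, 36]
BINARY_OP // → 36 // 36 = 1. Stack: [1]
STORE_FAST x → x=1. Stack: []
LOAD_FAST_LOAD_FAST x,x → push 1,1. Stack: [1, 1]
BINARY_OP % → 1 % 1 = 0. Stack: [0]
STORE_FAST x → x=0. Stack: []
LOAD_CONST → push 9. Stack: [9]
LOAD_FAST k → push 37. Stack: [9, 37]
BINARY_OP + → 9 + 37 = 46. Stack: [46]
STORE_FAST x → x=46. Stack: []
LOAD_CONST → push 88. Stack: [88]
STORE_FAST k → k=88. Stack: []
LOAD_CONST → push 12. Stack: [12]
STORE_FAST n → n=12. Stack: []
LOAD_FAST n → push 12. Stack: [12]
RETURN_VALUE → return 12.

12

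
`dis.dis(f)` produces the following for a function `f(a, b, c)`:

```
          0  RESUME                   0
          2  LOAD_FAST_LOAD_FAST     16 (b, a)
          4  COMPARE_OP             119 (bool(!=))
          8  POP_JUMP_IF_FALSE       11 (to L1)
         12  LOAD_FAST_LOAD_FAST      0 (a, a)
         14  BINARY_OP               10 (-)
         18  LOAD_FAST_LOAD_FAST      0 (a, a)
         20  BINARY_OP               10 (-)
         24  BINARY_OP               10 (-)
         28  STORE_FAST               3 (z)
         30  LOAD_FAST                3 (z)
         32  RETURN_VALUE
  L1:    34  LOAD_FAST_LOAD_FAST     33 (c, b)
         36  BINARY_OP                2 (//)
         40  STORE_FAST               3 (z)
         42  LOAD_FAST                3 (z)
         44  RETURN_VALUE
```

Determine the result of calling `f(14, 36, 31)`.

LOAD_FAST_LOAD_FAST b,a → push 36,14. Stack: [36, 14]
COMPARE_OP bool(!=) → 36 vs 14 = True. Stack: [True]
POP_JUMP_IF_FALSE → pop True; no jump. Stack: []
LOAD_FAST_LOAD_FAST a,a → push 14,14. Stack: [14, 14]
BINARY_OP - → 14 - 14 = 0. Stack: [0]
LOAD_FAST_LOAD_FAST a,a → push 14,14. Stack: [0, 14, 14]
BINARY_OP - → 14 - 14 = 0. Stack: [0, 0]
BINARY_OP - → 0 - 0 = 0. Stack: [0]
STORE_FAST z → z=0. Stack: []
LOAD_FAST z → push 0. Stack: [0]
RETURN_VALUE → return 0.

0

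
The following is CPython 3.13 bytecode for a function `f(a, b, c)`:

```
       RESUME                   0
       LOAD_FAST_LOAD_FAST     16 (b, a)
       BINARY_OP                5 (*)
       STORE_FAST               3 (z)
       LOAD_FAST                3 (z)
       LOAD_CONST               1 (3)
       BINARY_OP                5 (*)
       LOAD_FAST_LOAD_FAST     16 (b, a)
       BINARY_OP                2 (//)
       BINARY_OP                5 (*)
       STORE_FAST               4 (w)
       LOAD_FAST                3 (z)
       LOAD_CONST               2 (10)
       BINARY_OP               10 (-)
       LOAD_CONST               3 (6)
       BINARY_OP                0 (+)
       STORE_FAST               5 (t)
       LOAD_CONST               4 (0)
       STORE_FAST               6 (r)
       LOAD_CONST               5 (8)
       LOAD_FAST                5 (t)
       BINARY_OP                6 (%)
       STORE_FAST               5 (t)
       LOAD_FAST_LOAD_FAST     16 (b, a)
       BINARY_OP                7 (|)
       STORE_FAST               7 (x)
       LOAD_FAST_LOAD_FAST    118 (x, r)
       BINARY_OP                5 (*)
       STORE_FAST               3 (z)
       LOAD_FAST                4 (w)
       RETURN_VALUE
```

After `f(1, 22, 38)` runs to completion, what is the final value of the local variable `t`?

LOAD_FAST_LOAD_FAST b,a → push 22,1. Stack: [22, 1]
BINARY_OP * → 22 * 1 = 22. Stack: [22]
STORE_FAST z → z=22. Stack: []
LOAD_FAST z → push 22. Stack: [22]
LOAD_CONST → push 3. Stack: [22, 3]
BINARY_OP * → 22 * 3 = 66. Stack: [66]
LOAD_FAST_LOAD_FAST b,a → push 22,1. Stack: [66, 22, 1]
BINARY_OP // → 22 // 1 = 22. Stack: [66, 22]
BINARY_OP * → 66 * 22 = 1452. Stack: [1452]
STORE_FAST w → w=1452. Stack: []
LOAD_FAST z → push 22. Stack: [22]
LOAD_CONST → push 10. Stack: [22, 10]
BINARY_OP - → 22 - 10 = 12. Stack: [12]
LOAD_CONST → push 6. Stack: [12, 6]
BINARY_OP + → 12 + 6 = 18. Stack: [18]
STORE_FAST t → t=18. Stack: []
LOAD_CONST → push 0. Stack: [0]
STORE_FAST r → r=0. Stack: []
LOAD_CONST → push 8. Stack: [8]
LOAD_FAST t → push 18. Stack: [8, 18]
BINARY_OP % → 8 % 18 = 8. Stack: [8]
STORE_FAST t → t=8. Stack: []
LOAD_FAST_LOAD_FAST b,a → push 22,1. Stack: [22, 1]
BINARY_OP | → 22 | 1 = 23. Stack: [23]
STORE_FAST x → x=23. Stack: []
LOAD_FAST_LOAD_FAST x,r → push 23,0. Stack: [23, 0]
BINARY_OP * → 23 * 0 = 0. Stack: [0]
STORE_FAST z → z=0. Stack: []
LOAD_FAST w → push 1452. Stack: [1452]
RETURN_VALUE → return 1452.

8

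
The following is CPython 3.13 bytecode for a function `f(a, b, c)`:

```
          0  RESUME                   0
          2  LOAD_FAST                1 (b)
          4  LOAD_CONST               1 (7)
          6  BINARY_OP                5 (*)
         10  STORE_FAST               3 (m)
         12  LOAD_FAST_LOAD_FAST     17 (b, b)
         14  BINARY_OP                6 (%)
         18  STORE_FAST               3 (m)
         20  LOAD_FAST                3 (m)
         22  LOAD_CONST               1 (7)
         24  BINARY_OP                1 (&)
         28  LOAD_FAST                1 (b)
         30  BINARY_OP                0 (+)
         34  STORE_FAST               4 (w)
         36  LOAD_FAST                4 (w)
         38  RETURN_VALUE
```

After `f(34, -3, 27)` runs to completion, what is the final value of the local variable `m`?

0

LOAD_FAST b → push -3. Stack: [-3]
LOAD_CONST → push 7. Stack: [-3, 7]
BINARY_OP * → -3 * 7 = -21. Stack: [-21]
STORE_FAST m → m=-21. Stack: []
LOAD_FAST_LOAD_FAST b,b → push -3,-3. Stack: [-3, -3]
BINARY_OP % → -3 % -3 = 0. Stack: [0]
STORE_FAST m → m=0. Stack: []
LOAD_FAST m → push 0. Stack: [0]
LOAD_CONST → push 7. Stack: [0, 7]
BINARY_OP & → 0 & 7 = 0. Stack: [0]
LOAD_FAST b → push -3. Stack: [0, -3]
BINARY_OP + → 0 + -3 = -3. Stack: [-3]
STORE_FAST w → w=-3. Stack: []
LOAD_FAST w → push -3. Stack: [-3]
RETURN_VALUE → return -3.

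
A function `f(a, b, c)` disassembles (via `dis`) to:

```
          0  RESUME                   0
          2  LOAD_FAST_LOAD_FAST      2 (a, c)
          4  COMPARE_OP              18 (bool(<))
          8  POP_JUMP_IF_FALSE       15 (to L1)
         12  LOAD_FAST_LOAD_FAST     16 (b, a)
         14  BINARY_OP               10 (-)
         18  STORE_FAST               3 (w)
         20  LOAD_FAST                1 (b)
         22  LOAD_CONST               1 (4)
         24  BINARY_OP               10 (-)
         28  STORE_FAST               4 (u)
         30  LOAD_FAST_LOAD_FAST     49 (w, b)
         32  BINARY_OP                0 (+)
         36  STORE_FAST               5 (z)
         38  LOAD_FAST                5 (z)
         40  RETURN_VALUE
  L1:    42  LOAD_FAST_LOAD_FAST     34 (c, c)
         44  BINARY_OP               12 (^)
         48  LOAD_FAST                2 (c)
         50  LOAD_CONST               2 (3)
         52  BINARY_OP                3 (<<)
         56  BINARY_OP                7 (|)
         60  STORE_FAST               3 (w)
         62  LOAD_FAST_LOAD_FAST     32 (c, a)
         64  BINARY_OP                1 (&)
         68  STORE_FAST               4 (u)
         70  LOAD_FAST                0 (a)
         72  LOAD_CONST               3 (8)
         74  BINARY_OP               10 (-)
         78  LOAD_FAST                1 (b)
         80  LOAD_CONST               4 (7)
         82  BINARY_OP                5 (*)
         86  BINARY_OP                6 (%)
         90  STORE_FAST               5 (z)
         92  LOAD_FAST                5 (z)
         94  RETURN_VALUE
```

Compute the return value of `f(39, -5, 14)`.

LOAD_FAST_LOAD_FAST a,c → push 39,14. Stack: [39, 14]
COMPARE_OP bool(<) → 39 vs 14 = False. Stack: [False]
POP_JUMP_IF_FALSE → pop False; jump. Stack: []
LOAD_FAST_LOAD_FAST c,c → push 14,14. Stack: [14, 14]
BINARY_OP ^ → 14 ^ 14 = 0. Stack: [0]
LOAD_FAST c → push 14. Stack: [0, 14]
LOAD_CONST → push 3. Stack: [0, 14, 3]
BINARY_OP << → 14 << 3 = 112. Stack: [0, 112]
BINARY_OP | → 0 | 112 = 112. Stack: [112]
STORE_FAST w → w=112. Stack: []
LOAD_FAST_LOAD_FAST c,a → push 14,39. Stack: [14, 39]
BINARY_OP & → 14 & 39 = 6. Stack: [6]
STORE_FAST u → u=6. Stack: []
LOAD_FAST a → push 39. Stack: [39]
LOAD_CONST → push 8. Stack: [39, 8]
BINARY_OP - → 39 - 8 = 31. Stack: [31]
LOAD_FAST b → push -5. Stack: [31, -5]
LOAD_CONST → push 7. Stack: [31, -5, 7]
BINARY_OP * → -5 * 7 = -35. Stack: [31, -35]
BINARY_OP % → 31 % -35 = -4. Stack: [-4]
STORE_FAST z → z=-4. Stack: []
LOAD_FAST z → push -4. Stack: [-4]
RETURN_VALUE → return -4.

-4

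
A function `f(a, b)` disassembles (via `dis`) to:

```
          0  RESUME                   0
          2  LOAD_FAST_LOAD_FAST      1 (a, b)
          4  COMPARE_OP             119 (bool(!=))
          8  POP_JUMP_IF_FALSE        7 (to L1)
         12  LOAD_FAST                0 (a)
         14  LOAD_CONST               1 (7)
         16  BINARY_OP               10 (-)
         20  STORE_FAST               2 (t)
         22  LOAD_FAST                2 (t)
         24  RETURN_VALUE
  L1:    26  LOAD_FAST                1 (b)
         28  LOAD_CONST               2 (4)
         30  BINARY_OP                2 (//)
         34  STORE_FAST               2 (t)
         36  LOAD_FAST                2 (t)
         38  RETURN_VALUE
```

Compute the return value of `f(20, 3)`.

13

LOAD_FAST_LOAD_FAST a,b → push 20,3. Stack: [20, 3]
COMPARE_OP bool(!=) → 20 vs 3 = True. Stack: [True]
POP_JUMP_IF_FALSE → pop True; no jump. Stack: []
LOAD_FAST a → push 20. Stack: [20]
LOAD_CONST → push 7. Stack: [20, 7]
BINARY_OP - → 20 - 7 = 13. Stack: [13]
STORE_FAST t → t=13. Stack: []
LOAD_FAST t → push 13. Stack: [13]
RETURN_VALUE → return 13.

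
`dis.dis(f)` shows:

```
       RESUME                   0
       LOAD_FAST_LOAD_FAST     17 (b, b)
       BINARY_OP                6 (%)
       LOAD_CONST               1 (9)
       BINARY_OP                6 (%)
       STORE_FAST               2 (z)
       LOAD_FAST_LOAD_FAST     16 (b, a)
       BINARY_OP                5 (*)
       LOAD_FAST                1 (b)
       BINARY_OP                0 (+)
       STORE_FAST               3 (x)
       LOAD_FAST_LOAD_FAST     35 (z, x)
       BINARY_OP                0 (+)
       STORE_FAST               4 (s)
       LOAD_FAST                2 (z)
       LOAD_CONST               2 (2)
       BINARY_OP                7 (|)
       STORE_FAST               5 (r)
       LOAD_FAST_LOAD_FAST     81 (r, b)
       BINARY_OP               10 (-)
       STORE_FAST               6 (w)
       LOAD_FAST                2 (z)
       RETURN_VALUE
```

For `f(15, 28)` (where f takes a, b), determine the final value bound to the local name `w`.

LOAD_FAST_LOAD_FAST b,b → push 28,28. Stack: [28, 28]
BINARY_OP % → 28 % 28 = 0. Stack: [0]
LOAD_CONST → push 9. Stack: [0, 9]
BINARY_OP % → 0 % 9 = 0. Stack: [0]
STORE_FAST z → z=0. Stack: []
LOAD_FAST_LOAD_FAST b,a → push 28,15. Stack: [28, 15]
BINARY_OP * → 28 * 15 = 420. Stack: [420]
LOAD_FAST b → push 28. Stack: [420, 28]
BINARY_OP + → 420 + 28 = 448. Stack: [448]
STORE_FAST x → x=448. Stack: []
LOAD_FAST_LOAD_FAST z,x → push 0,448. Stack: [0, 448]
BINARY_OP + → 0 + 448 = 448. Stack: [448]
STORE_FAST s → s=448. Stack: []
LOAD_FAST z → push 0. Stack: [0]
LOAD_CONST → push 2. Stack: [0, 2]
BINARY_OP | → 0 | 2 = 2. Stack: [2]
STORE_FAST r → r=2. Stack: []
LOAD_FAST_LOAD_FAST r,b → push 2,28. Stack: [2, 28]
BINARY_OP - → 2 - 28 = -26. Stack: [-26]
STORE_FAST w → w=-26. Stack: []
LOAD_FAST z → push 0. Stack: [0]
RETURN_VALUE → return 0.

-26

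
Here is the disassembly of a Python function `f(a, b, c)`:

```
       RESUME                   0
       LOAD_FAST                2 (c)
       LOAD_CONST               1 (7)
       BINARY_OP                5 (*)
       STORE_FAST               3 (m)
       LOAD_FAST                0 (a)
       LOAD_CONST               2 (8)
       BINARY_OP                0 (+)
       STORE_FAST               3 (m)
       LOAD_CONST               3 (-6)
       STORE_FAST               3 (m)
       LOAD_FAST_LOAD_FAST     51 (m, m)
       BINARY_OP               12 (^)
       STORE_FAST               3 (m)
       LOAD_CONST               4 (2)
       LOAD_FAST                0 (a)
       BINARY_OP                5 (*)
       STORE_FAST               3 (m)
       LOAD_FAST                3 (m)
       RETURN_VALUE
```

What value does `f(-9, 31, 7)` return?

LOAD_FAST c → push 7. Stack: [7]
LOAD_CONST → push 7. Stack: [7, 7]
BINARY_OP * → 7 * 7 = 49. Stack: [49]
STORE_FAST m → m=49. Stack: []
LOAD_FAST a → push -9. Stack: [-9]
LOAD_CONST → push 8. Stack: [-9, 8]
BINARY_OP + → -9 + 8 = -1. Stack: [-1]
STORE_FAST m → m=-1. Stack: []
LOAD_CONST → push -6. Stack: [-6]
STORE_FAST m → m=-6. Stack: []
LOAD_FAST_LOAD_FAST m,m → push -6,-6. Stack: [-6, -6]
BINARY_OP ^ → -6 ^ -6 = 0. Stack: [0]
STORE_FAST m → m=0. Stack: []
LOAD_CONST → push 2. Stack: [2]
LOAD_FAST a → push -9. Stack: [2, -9]
BINARY_OP * → 2 * -9 = -18. Stack: [-18]
STORE_FAST m → m=-18. Stack: []
LOAD_FAST m → push -18. Stack: [-18]
RETURN_VALUE → return -18.

-18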